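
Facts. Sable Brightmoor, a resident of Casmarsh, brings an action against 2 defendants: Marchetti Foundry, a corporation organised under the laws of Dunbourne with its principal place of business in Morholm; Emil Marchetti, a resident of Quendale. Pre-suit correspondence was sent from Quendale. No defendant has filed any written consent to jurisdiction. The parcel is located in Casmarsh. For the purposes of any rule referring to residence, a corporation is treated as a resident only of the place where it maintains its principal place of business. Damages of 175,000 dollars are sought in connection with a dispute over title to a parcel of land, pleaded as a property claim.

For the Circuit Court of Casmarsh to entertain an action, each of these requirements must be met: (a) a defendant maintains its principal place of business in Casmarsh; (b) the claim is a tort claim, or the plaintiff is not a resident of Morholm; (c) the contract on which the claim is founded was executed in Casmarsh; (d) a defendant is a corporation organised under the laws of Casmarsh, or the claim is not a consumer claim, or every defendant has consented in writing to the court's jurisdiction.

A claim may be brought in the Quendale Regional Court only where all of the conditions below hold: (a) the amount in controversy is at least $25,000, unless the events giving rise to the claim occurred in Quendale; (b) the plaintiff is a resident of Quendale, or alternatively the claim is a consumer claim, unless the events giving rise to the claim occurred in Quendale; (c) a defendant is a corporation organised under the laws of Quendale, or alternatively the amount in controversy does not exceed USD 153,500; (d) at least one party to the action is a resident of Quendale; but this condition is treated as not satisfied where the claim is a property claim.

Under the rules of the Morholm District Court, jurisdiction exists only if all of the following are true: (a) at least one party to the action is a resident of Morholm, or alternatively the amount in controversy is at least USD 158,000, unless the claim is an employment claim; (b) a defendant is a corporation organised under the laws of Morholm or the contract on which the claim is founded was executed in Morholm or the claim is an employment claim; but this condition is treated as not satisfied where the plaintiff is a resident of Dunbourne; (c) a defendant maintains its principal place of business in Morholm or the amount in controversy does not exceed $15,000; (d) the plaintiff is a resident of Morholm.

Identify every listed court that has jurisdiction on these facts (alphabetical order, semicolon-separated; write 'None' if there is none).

The Circuit Court of Casmarsh:
  (a) The corporate defendant(s) have their principal place of business in Morholm, not Casmarsh. Fails.
  (b) The plaintiff resides in Casmarsh, which is not Morholm, so one alternative holds. Satisfied.
  (c) No contract (and hence no place of execution) is alleged. Condition not met.
  (d) The claim is a property claim, not a consumer claim — that alternative is enough. Met.
  → The court lacks jurisdiction.
The Quendale Regional Court:
  (a) The amount in controversy is $175,000, which meets the $25,000 floor. Condition met.
  (b) The plaintiff resides in Casmarsh, not Quendale; the claim is a property claim, not a consumer claim — every alternative fails. Nor does the 'unless' clause help: the operative events occurred in Casmarsh, not Quendale. Fails.
  (c) The corporate defendant(s) are organised in Dunbourne, not Quendale; the amount in controversy is $175,000, above the $153,500 ceiling — every alternative fails. Fails.
  (d) Emil Marchetti resides in Quendale. But the claim is a property claim, triggering the carve-out and defeating this condition. Not satisfied.
  → Not every requirement is met — no jurisdiction.
The Morholm District Court:
  (a) Marchetti Foundry resides in Morholm, which satisfies one of the alternatives. Met.
  (b) The corporate defendant(s) are organised in Dunbourne, not Morholm; no contract (and hence no place of execution) is alleged; the claim is a property claim, not an employment claim — no alternative holds. Fails.
  (c) Marchetti Foundry has its principal place of business in Morholm, so one alternative holds. Condition met.
  (d) The plaintiff resides in Casmarsh, not Morholm. Fails.
  → No jurisdiction.

None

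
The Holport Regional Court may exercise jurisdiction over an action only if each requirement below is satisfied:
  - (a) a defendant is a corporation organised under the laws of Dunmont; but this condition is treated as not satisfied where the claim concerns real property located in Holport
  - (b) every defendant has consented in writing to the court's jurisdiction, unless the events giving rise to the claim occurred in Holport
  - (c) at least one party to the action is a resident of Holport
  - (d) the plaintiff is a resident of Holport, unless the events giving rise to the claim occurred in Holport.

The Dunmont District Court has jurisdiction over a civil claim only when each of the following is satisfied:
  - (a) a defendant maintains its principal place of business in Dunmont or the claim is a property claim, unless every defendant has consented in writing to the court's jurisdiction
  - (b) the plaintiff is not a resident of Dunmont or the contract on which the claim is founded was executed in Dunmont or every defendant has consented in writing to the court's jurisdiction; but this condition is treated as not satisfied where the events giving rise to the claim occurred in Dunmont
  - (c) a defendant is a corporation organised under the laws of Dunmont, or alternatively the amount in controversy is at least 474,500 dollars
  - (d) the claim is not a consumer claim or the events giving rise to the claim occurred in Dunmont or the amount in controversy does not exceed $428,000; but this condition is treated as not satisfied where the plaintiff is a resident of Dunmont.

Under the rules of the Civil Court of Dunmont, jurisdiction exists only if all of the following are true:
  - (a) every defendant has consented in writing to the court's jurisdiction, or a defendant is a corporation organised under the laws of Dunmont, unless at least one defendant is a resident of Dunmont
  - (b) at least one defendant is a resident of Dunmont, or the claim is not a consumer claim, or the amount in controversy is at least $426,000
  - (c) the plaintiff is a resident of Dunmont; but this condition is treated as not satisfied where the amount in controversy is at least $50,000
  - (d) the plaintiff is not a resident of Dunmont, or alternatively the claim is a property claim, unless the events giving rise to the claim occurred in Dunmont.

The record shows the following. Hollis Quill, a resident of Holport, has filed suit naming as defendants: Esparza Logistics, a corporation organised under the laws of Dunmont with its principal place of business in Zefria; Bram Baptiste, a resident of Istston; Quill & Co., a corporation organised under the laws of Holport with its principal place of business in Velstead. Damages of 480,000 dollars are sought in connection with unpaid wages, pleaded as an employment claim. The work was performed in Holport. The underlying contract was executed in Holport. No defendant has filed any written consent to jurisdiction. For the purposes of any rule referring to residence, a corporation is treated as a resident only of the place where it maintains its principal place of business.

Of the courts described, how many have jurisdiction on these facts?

1

The Holport Regional Court:
  (a) Esparza Logistics is organised under the laws of Dunmont. And the carve-out is inapplicable — the claim does not concern real property. Satisfied.
  (b) No such written consent has been filed. But the operative events occurred in Holport, and the 'unless' clause therefore excuses the requirement. Condition met.
  (c) Hollis Quill resides in Holport. Satisfied.
  (d) The plaintiff resides in Holport. Met.
  → Every requirement is satisfied — jurisdiction.
The Dunmont District Court:
  (a) The corporate defendant(s) have their principal place of business in Velstead, Zefria, not Dunmont; the claim is an employment claim, not a property claim — no alternative holds. Nor does the 'unless' clause help: no such written consent has been filed. Condition not met.
  (b) The plaintiff resides in Holport, which is not Dunmont, so this disjunct is met. And the carve-out is inapplicable — the operative events occurred in Holport, not Dunmont. Satisfied.
  (c) Esparza Logistics is organised under the laws of Dunmont, so one alternative holds. Condition met.
  (d) The claim is an employment claim, not a consumer claim, so this disjunct is met. The exception is not triggered, since the plaintiff resides in Holport, not Dunmont. Condition met.
  → The court lacks jurisdiction.
The Civil Court of Dunmont:
  (a) Esparza Logistics is organised under the laws of Dunmont, so one alternative holds. Satisfied.
  (b) The claim is an employment claim, not a consumer claim, so one alternative holds. Satisfied.
  (c) The plaintiff resides in Holport, not Dunmont. Not met.
  (d) The plaintiff resides in Holport, which is not Dunmont, so one alternative holds. Met.
  → Not every requirement is met — no jurisdiction.
Courts with jurisdiction: the Holport Regional Court — 1 in total.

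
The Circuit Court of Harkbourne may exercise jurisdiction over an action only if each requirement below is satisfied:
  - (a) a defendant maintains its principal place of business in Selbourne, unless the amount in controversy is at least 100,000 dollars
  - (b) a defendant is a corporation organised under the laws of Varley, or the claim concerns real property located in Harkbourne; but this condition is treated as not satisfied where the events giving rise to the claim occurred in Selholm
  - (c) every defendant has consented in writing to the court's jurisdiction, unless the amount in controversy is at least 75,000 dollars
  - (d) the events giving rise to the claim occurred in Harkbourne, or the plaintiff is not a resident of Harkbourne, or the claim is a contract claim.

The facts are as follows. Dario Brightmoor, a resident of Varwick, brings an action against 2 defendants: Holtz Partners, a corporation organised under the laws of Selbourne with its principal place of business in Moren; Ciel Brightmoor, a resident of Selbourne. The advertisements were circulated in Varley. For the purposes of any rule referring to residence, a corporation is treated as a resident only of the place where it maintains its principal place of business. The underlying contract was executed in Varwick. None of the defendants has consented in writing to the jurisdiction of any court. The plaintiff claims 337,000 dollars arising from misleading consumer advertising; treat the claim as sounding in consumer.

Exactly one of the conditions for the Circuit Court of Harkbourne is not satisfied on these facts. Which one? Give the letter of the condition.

The Circuit Court of Harkbourne:
  (a) The corporate defendant(s) have their principal place of business in Moren, not Selbourne. The proviso rescues it, though: the amount in controversy is 337,000 dollars, which meets the $100,000 floor. Met.
  (b) The corporate defendant(s) are organised in Selbourne, not Varley; the claim does not concern real property — every alternative fails. Condition not met.
  (c) No such written consent has been filed. The proviso rescues it, though: the amount in controversy is USD 337,000, which meets the USD 75,000 floor. Met.
  (d) The plaintiff resides in Varwick, which is not Harkbourne, which satisfies one of the alternatives. Satisfied.
Only condition (b) fails.

(b)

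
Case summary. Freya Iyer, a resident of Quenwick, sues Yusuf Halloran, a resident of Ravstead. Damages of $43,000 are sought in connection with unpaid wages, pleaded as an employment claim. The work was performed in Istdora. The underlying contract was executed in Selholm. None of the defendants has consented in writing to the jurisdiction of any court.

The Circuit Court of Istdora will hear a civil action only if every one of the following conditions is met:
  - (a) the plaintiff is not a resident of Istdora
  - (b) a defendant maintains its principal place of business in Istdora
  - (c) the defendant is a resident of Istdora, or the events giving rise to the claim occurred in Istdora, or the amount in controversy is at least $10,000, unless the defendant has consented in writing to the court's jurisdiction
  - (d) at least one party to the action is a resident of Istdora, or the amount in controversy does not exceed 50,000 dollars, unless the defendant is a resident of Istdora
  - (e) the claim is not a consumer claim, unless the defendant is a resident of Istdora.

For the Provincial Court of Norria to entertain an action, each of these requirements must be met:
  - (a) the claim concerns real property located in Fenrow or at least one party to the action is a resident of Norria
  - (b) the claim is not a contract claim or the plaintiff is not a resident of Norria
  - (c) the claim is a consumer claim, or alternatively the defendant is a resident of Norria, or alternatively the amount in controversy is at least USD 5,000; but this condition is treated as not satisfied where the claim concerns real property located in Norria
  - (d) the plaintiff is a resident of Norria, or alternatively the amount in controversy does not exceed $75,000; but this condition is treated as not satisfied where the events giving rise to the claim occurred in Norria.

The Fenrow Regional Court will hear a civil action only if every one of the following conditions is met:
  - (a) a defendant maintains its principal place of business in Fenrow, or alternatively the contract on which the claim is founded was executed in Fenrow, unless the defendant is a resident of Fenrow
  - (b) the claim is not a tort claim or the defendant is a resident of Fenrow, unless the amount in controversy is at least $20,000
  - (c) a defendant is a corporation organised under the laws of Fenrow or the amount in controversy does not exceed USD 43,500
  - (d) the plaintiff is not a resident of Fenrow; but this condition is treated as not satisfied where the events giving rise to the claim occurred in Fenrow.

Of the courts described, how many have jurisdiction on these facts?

0

The Circuit Court of Istdora:
  (a) The plaintiff resides in Quenwick, which is not Istdora. Met.
  (b) No defendant is a corporation. Condition not met.
  (c) The operative events occurred in Istdora, which satisfies one of the alternatives. Met.
  (d) The amount in controversy is USD 43,000, within the USD 50,000 ceiling — that alternative is enough. Satisfied.
  (e) The claim is an employment claim, not a consumer claim. Met.
  → No jurisdiction.
The Provincial Court of Norria:
  (a) The claim does not concern real property; no party resides in Norria — no alternative holds. Fails.
  (b) The claim is an employment claim, not a contract claim, so one alternative holds. Condition met.
  (c) The amount in controversy is $43,000, which meets the USD 5,000 floor — that alternative is enough. The carve-out does not apply: the claim does not concern real property. Met.
  (d) The amount in controversy is $43,000, within the 75,000 dollars ceiling, so this disjunct is met. The carve-out does not apply: the operative events occurred in Istdora, not Norria. Condition met.
  → Not every requirement is met — no jurisdiction.
The Fenrow Regional Court:
  (a) No defendant is a corporation; the contract was executed in Selholm, not Fenrow — every alternative fails. The proviso offers no rescue either, since the defendant resides in Ravstead, not Fenrow. Fails.
  (b) The claim is an employment claim, not a tort claim, so this disjunct is met. Satisfied.
  (c) The amount in controversy is USD 43,000, within the $43,500 ceiling, which satisfies one of the alternatives. Satisfied.
  (d) The plaintiff resides in Quenwick, which is not Fenrow. And the carve-out is inapplicable — the operative events occurred in Istdora, not Fenrow. Met.
  → The court lacks jurisdiction.
No court satisfies all of its conditions.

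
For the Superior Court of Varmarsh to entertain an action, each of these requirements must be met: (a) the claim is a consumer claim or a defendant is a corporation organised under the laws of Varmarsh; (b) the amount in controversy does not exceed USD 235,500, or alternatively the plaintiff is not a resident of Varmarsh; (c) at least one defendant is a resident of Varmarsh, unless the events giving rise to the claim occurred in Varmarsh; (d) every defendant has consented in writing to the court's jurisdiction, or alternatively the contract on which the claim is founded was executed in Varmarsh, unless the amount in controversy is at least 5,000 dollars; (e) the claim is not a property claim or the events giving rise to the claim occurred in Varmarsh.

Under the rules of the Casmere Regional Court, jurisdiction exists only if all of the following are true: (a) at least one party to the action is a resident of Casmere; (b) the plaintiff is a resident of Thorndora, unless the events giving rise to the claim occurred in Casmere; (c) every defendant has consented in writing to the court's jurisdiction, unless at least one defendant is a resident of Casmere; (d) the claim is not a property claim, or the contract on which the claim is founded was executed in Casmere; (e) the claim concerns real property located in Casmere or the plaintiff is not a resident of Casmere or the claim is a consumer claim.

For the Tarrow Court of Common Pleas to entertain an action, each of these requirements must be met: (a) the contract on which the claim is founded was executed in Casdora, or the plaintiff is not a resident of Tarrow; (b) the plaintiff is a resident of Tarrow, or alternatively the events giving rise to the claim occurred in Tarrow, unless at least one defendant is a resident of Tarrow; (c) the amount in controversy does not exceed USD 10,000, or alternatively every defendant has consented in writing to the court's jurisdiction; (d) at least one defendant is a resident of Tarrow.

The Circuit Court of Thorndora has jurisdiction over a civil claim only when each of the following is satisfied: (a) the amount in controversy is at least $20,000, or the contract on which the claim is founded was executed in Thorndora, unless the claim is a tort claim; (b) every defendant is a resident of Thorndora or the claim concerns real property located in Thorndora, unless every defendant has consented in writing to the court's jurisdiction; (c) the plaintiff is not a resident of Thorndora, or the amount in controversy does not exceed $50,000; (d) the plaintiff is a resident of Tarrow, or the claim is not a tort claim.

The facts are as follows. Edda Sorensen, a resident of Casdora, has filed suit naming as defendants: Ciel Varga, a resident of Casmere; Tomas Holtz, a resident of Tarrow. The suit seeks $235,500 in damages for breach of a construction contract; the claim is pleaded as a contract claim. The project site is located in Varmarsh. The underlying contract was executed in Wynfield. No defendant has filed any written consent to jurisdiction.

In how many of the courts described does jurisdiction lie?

0

The Superior Court of Varmarsh:
  (a) The claim is a contract claim, not a consumer claim; no defendant is a corporation — no alternative holds. Fails.
  (b) The amount in controversy is USD 235,500, within the USD 235,500 ceiling, which satisfies one of the alternatives. Condition met.
  (c) No defendant resides in Varmarsh (they reside in Casmere, Tarrow). However, the operative events occurred in Varmarsh, so the 'unless' proviso supplies this condition. Satisfied.
  (d) No such written consent has been filed; the contract was executed in Wynfield, not Varmarsh — none of the alternatives is met. However, the amount in controversy is $235,500, which meets the $5,000 floor, so the 'unless' proviso supplies this condition. Met.
  (e) The claim is a contract claim, not a property claim, which satisfies one of the alternatives. Met.
  → No jurisdiction.
The Casmere Regional Court:
  (a) Ciel Varga resides in Casmere. Condition met.
  (b) The plaintiff resides in Casdora, not Thorndora. The proviso offers no rescue either, since the operative events occurred in Varmarsh, not Casmere. Not satisfied.
  (c) No such written consent has been filed. The proviso rescues it, though: Ciel Varga resides in Casmere. Satisfied.
  (d) The claim is a contract claim, not a property claim, which satisfies one of the alternatives. Condition met.
  (e) The plaintiff resides in Casdora, which is not Casmere — that alternative is enough. Met.
  → No jurisdiction.
The Tarrow Court of Common Pleas:
  (a) The plaintiff resides in Casdora, which is not Tarrow, which satisfies one of the alternatives. Satisfied.
  (b) The plaintiff resides in Casdora, not Tarrow; the operative events occurred in Varmarsh, not Tarrow — every alternative fails. But Tomas Holtz resides in Tarrow, and the 'unless' clause therefore excuses the requirement. Met.
  (c) The amount in controversy is $235,500, above the USD 10,000 ceiling; no such written consent has been filed — no alternative holds. Fails.
  (d) Tomas Holtz resides in Tarrow. Condition met.
  → No jurisdiction.
The Circuit Court of Thorndora:
  (a) The amount in controversy is USD 235,500, which meets the USD 20,000 floor — that alternative is enough. Met.
  (b) The defendants reside as follows — Ciel Varga in Casmere, Tomas Holtz in Tarrow — not all in Thorndora; the claim does not concern real property — none of the alternatives is met. The proviso offers no rescue either, since no such written consent has been filed. Fails.
  (c) The plaintiff resides in Casdora, which is not Thorndora, so this disjunct is met. Satisfied.
  (d) The claim is a contract claim, not a tort claim, so one alternative holds. Satisfied.
  → The court lacks jurisdiction.
No court satisfies all of its conditions.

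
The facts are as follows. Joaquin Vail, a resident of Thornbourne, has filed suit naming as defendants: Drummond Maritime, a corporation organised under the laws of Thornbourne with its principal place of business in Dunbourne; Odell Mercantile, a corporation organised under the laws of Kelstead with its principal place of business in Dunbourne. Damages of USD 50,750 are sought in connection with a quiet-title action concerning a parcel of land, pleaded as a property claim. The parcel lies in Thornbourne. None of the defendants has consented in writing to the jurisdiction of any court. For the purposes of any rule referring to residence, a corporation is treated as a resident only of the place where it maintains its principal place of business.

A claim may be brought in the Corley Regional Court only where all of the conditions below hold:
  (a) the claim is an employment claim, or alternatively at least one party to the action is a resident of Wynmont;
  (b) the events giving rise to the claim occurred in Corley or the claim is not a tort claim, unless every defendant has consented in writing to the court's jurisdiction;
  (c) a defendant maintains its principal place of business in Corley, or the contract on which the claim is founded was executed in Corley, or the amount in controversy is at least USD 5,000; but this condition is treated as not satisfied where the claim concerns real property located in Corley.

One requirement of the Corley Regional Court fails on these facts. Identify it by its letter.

The Corley Regional Court:
  (a) The claim is a property claim, not an employment claim; no party resides in Wynmont — none of the alternatives is met. Not satisfied.
  (b) The claim is a property claim, not a tort claim, which satisfies one of the alternatives. Satisfied.
  (c) The amount in controversy is 50,750 dollars, which meets the USD 5,000 floor, so this disjunct is met. And the carve-out is inapplicable — the property lies in Thornbourne, not Corley. Met.
Only condition (a) fails.

(a)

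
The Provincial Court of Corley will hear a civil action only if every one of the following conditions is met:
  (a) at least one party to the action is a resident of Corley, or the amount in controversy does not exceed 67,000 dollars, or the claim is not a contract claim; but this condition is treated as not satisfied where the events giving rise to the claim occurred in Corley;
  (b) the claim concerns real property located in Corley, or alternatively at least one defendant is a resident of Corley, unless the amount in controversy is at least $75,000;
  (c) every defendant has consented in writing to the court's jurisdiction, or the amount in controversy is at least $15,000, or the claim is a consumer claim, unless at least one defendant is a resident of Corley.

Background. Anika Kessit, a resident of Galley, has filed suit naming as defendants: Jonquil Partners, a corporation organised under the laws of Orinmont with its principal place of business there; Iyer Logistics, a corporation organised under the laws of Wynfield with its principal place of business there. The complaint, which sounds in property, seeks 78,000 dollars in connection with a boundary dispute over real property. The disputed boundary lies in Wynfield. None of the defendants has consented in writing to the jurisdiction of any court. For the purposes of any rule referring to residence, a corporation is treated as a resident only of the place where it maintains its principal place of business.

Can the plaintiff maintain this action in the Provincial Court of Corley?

The Provincial Court of Corley:
  (a) The claim is a property claim, not a contract claim, so one alternative holds. And the carve-out is inapplicable — the operative events occurred in Wynfield, not Corley. Condition met.
  (b) The property lies in Wynfield, not Corley; no defendant resides in Corley (they reside in Orinmont, Wynfield) — every alternative fails. But the amount in controversy is USD 78,000, which meets the USD 75,000 floor, and the 'unless' clause therefore excuses the requirement. Satisfied.
  (c) The amount in controversy is $78,000, which meets the USD 15,000 floor — that alternative is enough. Condition met.
  → Every requirement is satisfied — jurisdiction.

Yes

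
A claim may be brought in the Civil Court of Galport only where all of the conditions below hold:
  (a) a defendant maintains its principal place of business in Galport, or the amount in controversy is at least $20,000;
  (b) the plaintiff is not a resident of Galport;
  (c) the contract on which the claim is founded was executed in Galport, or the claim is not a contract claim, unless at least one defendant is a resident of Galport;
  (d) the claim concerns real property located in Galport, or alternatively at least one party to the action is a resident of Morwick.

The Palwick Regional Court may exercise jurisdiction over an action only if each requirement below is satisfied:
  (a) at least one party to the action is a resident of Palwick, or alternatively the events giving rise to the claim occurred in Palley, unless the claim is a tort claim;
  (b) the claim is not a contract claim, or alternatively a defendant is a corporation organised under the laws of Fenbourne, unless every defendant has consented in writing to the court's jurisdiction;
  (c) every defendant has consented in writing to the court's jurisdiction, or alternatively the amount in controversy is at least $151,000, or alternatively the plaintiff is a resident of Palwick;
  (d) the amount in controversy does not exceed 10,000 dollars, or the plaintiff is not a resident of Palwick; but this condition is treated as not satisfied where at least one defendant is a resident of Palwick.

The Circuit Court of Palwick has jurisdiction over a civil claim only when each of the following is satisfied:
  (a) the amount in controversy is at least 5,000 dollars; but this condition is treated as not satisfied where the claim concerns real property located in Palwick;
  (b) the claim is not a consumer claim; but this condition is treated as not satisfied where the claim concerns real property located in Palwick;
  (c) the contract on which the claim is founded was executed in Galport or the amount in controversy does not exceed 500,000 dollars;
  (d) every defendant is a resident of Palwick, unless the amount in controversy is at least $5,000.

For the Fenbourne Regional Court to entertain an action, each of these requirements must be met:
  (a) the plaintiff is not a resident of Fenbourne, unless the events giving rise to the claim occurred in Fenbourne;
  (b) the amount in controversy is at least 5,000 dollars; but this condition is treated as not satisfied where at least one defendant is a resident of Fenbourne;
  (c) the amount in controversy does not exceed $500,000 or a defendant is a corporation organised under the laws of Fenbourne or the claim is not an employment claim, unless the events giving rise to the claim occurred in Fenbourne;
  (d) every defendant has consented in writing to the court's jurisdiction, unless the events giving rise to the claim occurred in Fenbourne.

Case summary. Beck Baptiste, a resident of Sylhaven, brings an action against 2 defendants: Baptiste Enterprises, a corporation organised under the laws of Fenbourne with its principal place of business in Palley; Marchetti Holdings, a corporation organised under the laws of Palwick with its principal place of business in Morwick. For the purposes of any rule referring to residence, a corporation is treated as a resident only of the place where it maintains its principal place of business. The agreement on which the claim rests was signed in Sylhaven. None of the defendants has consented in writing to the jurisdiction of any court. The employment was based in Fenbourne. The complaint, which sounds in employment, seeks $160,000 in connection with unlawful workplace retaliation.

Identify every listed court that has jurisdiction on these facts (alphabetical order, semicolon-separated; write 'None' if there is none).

the Circuit Court of Palwick; the Civil Court of Galport; the Fenbourne Regional Court

The Civil Court of Galport:
  (a) The amount in controversy is USD 160,000, which meets the $20,000 floor, so one alternative holds. Satisfied.
  (b) The plaintiff resides in Sylhaven, which is not Galport. Condition met.
  (c) The claim is an employment claim, not a contract claim, so this disjunct is met. Condition met.
  (d) Marchetti Holdings resides in Morwick, so one alternative holds. Satisfied.
  → The court has jurisdiction.
The Palwick Regional Court:
  (a) No party resides in Palwick; the operative events occurred in Fenbourne, not Palley — no alternative holds. The proviso offers no rescue either, since the claim is an employment claim, not a tort claim. Condition not met.
  (b) The claim is an employment claim, not a contract claim, so one alternative holds. Met.
  (c) The amount in controversy is 160,000 dollars, which meets the $151,000 floor, so one alternative holds. Satisfied.
  (d) The plaintiff resides in Sylhaven, which is not Palwick, which satisfies one of the alternatives. And the carve-out is inapplicable — no defendant resides in Palwick (they reside in Palley, Morwick). Met.
  → No jurisdiction.
The Circuit Court of Palwick:
  (a) The amount in controversy is $160,000, which meets the $5,000 floor. And the carve-out is inapplicable — the claim does not concern real property. Satisfied.
  (b) The claim is an employment claim, not a consumer claim. The carve-out does not apply: the claim does not concern real property. Condition met.
  (c) The amount in controversy is USD 160,000, within the $500,000 ceiling — that alternative is enough. Met.
  (d) The defendants reside as follows — Baptiste Enterprises in Palley, Marchetti Holdings in Morwick — not all in Palwick. The proviso rescues it, though: the amount in controversy is 160,000 dollars, which meets the 5,000 dollars floor. Met.
  → All conditions met; jurisdiction exists.
The Fenbourne Regional Court:
  (a) The plaintiff resides in Sylhaven, which is not Fenbourne. Condition met.
  (b) The amount in controversy is USD 160,000, which meets the USD 5,000 floor. The carve-out does not apply: no defendant resides in Fenbourne (they reside in Palley, Morwick). Condition met.
  (c) The amount in controversy is USD 160,000, within the USD 500,000 ceiling, which satisfies one of the alternatives. Met.
  (d) No such written consent has been filed. The proviso rescues it, though: the operative events occurred in Fenbourne. Satisfied.
  → All conditions met; jurisdiction exists.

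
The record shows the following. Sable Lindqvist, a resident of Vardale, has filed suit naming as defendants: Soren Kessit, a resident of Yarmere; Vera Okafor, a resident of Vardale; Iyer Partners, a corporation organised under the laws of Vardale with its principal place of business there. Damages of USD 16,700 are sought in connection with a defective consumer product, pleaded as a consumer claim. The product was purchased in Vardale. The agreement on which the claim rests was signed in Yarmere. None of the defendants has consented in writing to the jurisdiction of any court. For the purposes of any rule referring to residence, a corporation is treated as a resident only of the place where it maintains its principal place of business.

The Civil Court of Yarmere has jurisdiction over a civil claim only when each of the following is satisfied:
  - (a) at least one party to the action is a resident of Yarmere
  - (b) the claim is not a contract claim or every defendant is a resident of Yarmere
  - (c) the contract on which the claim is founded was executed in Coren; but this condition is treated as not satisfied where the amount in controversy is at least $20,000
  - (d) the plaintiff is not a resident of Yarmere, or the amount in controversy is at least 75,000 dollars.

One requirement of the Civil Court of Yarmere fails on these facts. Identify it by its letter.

(c)

The Civil Court of Yarmere:
  (a) Soren Kessit resides in Yarmere. Satisfied.
  (b) The claim is a consumer claim, not a contract claim, so this disjunct is met. Met.
  (c) The contract was executed in Yarmere, not Coren. Not satisfied.
  (d) The plaintiff resides in Vardale, which is not Yarmere, so this disjunct is met. Condition met.
Only condition (c) fails.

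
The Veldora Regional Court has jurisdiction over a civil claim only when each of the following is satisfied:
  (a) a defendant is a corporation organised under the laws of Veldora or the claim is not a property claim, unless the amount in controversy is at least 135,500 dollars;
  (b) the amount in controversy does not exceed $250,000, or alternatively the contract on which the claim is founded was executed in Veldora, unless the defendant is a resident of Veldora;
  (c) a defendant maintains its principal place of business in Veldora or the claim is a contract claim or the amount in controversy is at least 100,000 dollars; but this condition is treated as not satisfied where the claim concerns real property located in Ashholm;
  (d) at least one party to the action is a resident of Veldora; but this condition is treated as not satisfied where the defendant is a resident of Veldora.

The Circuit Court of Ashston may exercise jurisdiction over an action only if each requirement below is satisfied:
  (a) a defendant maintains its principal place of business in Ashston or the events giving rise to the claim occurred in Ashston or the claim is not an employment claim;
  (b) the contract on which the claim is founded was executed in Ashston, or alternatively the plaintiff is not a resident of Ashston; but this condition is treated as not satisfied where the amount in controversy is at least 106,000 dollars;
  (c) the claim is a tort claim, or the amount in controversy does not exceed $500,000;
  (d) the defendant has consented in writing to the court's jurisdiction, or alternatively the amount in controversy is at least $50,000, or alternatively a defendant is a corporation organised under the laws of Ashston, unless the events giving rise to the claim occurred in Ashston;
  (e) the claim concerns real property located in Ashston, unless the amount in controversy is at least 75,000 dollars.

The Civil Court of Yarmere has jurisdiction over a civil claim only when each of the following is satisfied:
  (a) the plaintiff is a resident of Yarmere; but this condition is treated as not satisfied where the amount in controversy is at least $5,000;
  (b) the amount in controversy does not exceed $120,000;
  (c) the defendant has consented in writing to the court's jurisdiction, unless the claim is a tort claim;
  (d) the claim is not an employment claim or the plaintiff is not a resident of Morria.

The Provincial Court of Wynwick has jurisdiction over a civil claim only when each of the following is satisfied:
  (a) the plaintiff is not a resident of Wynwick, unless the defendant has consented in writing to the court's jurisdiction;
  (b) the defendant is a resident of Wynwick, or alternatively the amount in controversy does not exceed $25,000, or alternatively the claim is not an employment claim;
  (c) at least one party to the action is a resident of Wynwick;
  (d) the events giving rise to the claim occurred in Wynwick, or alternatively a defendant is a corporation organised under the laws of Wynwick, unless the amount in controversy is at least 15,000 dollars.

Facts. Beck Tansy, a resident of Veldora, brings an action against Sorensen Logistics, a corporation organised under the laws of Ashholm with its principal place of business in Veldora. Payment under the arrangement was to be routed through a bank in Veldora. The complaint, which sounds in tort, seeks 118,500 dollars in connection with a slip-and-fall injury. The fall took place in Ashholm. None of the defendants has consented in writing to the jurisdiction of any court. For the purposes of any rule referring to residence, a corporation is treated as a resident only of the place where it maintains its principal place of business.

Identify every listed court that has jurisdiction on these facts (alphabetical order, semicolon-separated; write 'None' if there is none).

The Veldora Regional Court:
  (a) The claim is a tort claim, not a property claim — that alternative is enough. Satisfied.
  (b) The amount in controversy is $118,500, within the $250,000 ceiling, so one alternative holds. Condition met.
  (c) Sorensen Logistics has its principal place of business in Veldora, so one alternative holds. And the carve-out is inapplicable — the claim does not concern real property. Met.
  (d) Beck Tansy resides in Veldora. However, the defendant resides in Veldora, which falls within the stated exception and so defeats the condition. Not satisfied.
  → No jurisdiction.
The Circuit Court of Ashston:
  (a) The claim is a tort claim, not an employment claim, which satisfies one of the alternatives. Condition met.
  (b) The plaintiff resides in Veldora, which is not Ashston — that alternative is enough. But the amount in controversy is $118,500, which meets the 106,000 dollars floor, triggering the carve-out and defeating this condition. Fails.
  (c) The claim is a tort claim, so this disjunct is met. Met.
  (d) The amount in controversy is USD 118,500, which meets the 50,000 dollars floor, so this disjunct is met. Satisfied.
  (e) The claim does not concern real property. But the amount in controversy is $118,500, which meets the 75,000 dollars floor, and the 'unless' clause therefore excuses the requirement. Satisfied.
  → Not every requirement is met — no jurisdiction.
The Civil Court of Yarmere:
  (a) The plaintiff resides in Veldora, not Yarmere. Not satisfied.
  (b) The amount in controversy is USD 118,500, within the 120,000 dollars ceiling. Condition met.
  (c) No such written consent has been filed. The proviso rescues it, though: the claim is a tort claim. Met.
  (d) The claim is a tort claim, not an employment claim — that alternative is enough. Met.
  → Not every requirement is met — no jurisdiction.
The Provincial Court of Wynwick:
  (a) The plaintiff resides in Veldora, which is not Wynwick. Satisfied.
  (b) The claim is a tort claim, not an employment claim, so one alternative holds. Satisfied.
  (c) No party resides in Wynwick. Condition not met.
  (d) The operative events occurred in Ashholm, not Wynwick; the corporate defendant(s) are organised in Ashholm, not Wynwick — no alternative holds. But the amount in controversy is 118,500 dollars, which meets the 15,000 dollars floor, and the 'unless' clause therefore excuses the requirement. Met.
  → Not every requirement is met — no jurisdiction.

None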